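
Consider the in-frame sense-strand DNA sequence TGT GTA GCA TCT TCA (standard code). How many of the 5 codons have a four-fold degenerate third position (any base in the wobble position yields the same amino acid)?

Codon 1 TGT (Cys): third position 2-fold.
Codon 2 GTA (Val): third position 4-fold.
Codon 3 GCA (Ala): third position 4-fold.
Codon 4 TCT (Ser): third position 4-fold.
Codon 5 TCA (Ser): third position 4-fold.
Four-fold degenerate third positions: 4.

4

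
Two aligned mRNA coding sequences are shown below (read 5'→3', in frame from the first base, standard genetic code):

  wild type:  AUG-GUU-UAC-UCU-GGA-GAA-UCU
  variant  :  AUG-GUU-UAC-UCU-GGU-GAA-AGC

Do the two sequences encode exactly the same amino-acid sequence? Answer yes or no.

Codon 1: AUG Met / AUG Met — identical.
Codon 2: GUU Val / GUU Val — identical.
Codon 3: UAC Tyr / UAC Tyr — identical.
Codon 4: UCU Ser / UCU Ser — identical.
Codon 5: GGA Gly / GGU Gly — synonymous.
Codon 6: GAA Glu / GAA Glu — identical.
Codon 7: UCU Ser / AGC Ser — synonymous.
Nonsynonymous differences: 0 → same protein.

yes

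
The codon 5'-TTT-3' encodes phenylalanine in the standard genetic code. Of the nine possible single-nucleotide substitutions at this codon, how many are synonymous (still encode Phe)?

1

Position 1: none → 0 synonymous.
Position 2: none → 0 synonymous.
Position 3: TTC → 1 synonymous.
Total: 0 + 0 + 1 = 1.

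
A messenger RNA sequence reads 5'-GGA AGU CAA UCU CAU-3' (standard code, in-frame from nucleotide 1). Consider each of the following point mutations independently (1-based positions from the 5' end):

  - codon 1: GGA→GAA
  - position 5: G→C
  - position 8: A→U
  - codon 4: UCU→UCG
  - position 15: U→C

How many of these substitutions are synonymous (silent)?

Codon 1: GGA (Gly) → GAA (Glu) — missense.
Codon 2: AGU (Ser) → ACU (Thr) — missense.
Codon 3: CAA (Gln) → CUA (Leu) — missense.
Codon 4: UCU (Ser) → UCG (Ser) — synonymous.
Codon 5: CAU (His) → CAC (His) — synonymous.
Synonymous: 2 of 5.

2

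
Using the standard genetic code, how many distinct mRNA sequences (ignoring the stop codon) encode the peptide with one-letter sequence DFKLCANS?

4608

Asp: 2 codons.
Phe: 2 codons.
Lys: 2 codons.
Leu: 6 codons.
Cys: 2 codons.
Ala: 4 codons.
Asn: 2 codons.
Ser: 6 codons.
2 × 2 × 2 × 6 × 2 × 4 × 2 × 6 = 4608.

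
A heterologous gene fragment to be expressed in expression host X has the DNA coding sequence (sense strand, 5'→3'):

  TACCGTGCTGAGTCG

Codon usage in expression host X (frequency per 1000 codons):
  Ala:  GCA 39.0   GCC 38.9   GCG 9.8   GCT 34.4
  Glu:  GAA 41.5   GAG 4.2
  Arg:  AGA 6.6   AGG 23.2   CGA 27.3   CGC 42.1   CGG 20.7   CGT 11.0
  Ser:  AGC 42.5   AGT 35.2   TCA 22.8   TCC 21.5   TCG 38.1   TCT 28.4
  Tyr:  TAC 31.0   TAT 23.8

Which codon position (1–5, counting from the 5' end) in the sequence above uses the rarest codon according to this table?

Codon 1 TAC (Tyr): 31.0 per 1000.
Codon 2 CGT (Arg): 11.0 per 1000.
Codon 3 GCT (Ala): 34.4 per 1000.
Codon 4 GAG (Glu): 4.2 per 1000.
Codon 5 TCG (Ser): 38.1 per 1000.
Lowest frequency is 4.2 at codon 4.

4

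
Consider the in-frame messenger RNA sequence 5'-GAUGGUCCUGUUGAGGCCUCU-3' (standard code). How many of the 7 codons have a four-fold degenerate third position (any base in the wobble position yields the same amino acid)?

Codon 1 GAU (Asp): third position 2-fold.
Codon 2 GGU (Gly): third position 4-fold.
Codon 3 CCU (Pro): third position 4-fold.
Codon 4 GUU (Val): third position 4-fold.
Codon 5 GAG (Glu): third position 2-fold.
Codon 6 GCC (Ala): third position 4-fold.
Codon 7 UCU (Ser): third position 4-fold.
Four-fold degenerate third positions: 5.

5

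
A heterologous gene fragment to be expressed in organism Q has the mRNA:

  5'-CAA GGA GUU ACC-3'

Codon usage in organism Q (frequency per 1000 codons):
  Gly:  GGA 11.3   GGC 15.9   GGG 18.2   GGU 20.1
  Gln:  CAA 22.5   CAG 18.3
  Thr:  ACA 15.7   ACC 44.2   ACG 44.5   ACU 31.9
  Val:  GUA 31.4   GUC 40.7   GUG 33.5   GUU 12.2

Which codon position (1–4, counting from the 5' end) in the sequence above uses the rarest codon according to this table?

Codon 1 CAA (Gln): 22.5 per 1000.
Codon 2 GGA (Gly): 11.3 per 1000.
Codon 3 GUU (Val): 12.2 per 1000.
Codon 4 ACC (Thr): 44.2 per 1000.
Lowest frequency is 11.3 at codon 2.

2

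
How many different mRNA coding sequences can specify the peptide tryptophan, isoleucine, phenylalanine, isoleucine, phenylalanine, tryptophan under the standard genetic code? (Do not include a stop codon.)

Trp: 1 codon.
Ile: 3 codons.
Phe: 2 codons.
Ile: 3 codons.
Phe: 2 codons.
Trp: 1 codon.
1 × 3 × 2 × 3 × 2 × 1 = 36.

36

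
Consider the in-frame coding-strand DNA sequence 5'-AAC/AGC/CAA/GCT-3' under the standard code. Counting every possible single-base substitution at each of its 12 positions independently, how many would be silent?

Codon 1 (AAC, Asn): 1 synonymous substitution.
Codon 2 (AGC, Ser): 1 synonymous substitution.
Codon 3 (CAA, Gln): 1 synonymous substitution.
Codon 4 (GCT, Ala): 3 synonymous substitutions.
Total: 1 + 1 + 1 + 3 = 6.

6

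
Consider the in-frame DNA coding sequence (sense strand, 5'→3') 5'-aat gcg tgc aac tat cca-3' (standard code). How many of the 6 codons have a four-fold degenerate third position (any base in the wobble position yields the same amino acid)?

Codon 1 AAT (Asn): third position 2-fold.
Codon 2 GCG (Ala): third position 4-fold.
Codon 3 TGC (Cys): third position 2-fold.
Codon 4 AAC (Asn): third position 2-fold.
Codon 5 TAT (Tyr): third position 2-fold.
Codon 6 CCA (Pro): third position 4-fold.
Four-fold degenerate third positions: 2.

2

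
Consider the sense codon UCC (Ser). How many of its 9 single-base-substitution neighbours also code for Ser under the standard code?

3

Position 1: none → 0 synonymous.
Position 2: none → 0 synonymous.
Position 3: UCU, UCA, UCG → 3 synonymous.
Total: 0 + 0 + 3 = 3.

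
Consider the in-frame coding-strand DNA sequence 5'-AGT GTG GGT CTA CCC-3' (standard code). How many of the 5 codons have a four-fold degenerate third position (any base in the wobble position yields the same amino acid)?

Codon 1 AGT (Ser): third position 2-fold.
Codon 2 GTG (Val): third position 4-fold.
Codon 3 GGT (Gly): third position 4-fold.
Codon 4 CTA (Leu): third position 4-fold.
Codon 5 CCC (Pro): third position 4-fold.
Four-fold degenerate third positions: 4.

4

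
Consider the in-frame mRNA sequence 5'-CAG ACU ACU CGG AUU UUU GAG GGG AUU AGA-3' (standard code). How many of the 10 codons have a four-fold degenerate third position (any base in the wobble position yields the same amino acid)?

4

Codon 1 CAG (Gln): third position 2-fold.
Codon 2 ACU (Thr): third position 4-fold.
Codon 3 ACU (Thr): third position 4-fold.
Codon 4 CGG (Arg): third position 4-fold.
Codon 5 AUU (Ile): third position 3-fold.
Codon 6 UUU (Phe): third position 2-fold.
Codon 7 GAG (Glu): third position 2-fold.
Codon 8 GGG (Gly): third position 4-fold.
Codon 9 AUU (Ile): third position 3-fold.
Codon 10 AGA (Arg): third position 2-fold.
Four-fold degenerate third positions: 4.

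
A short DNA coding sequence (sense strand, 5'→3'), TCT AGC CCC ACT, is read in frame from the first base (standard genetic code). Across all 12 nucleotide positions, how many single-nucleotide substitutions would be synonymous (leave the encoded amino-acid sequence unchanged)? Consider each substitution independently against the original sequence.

Codon 1 (TCT, Ser): 3 synonymous substitutions.
Codon 2 (AGC, Ser): 1 synonymous substitution.
Codon 3 (CCC, Pro): 3 synonymous substitutions.
Codon 4 (ACT, Thr): 3 synonymous substitutions.
Total: 3 + 1 + 3 + 3 = 10.

10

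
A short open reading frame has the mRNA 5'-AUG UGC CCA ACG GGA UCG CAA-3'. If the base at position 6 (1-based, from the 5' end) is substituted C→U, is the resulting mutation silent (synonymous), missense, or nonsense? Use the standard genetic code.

Position 6 falls in codon 2: UGC → Cys.
After the substitution the codon is UGU → Cys.
Both encode Cys, so the change is synonymous.

silent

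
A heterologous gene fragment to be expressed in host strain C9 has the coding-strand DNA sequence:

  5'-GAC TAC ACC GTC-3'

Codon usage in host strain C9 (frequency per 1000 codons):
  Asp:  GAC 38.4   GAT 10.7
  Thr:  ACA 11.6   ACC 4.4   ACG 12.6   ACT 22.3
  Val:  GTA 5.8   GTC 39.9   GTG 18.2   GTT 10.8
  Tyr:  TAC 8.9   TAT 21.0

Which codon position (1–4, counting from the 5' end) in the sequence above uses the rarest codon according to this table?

Codon 1 GAC (Asp): 38.4 per 1000.
Codon 2 TAC (Tyr): 8.9 per 1000.
Codon 3 ACC (Thr): 4.4 per 1000.
Codon 4 GTC (Val): 39.9 per 1000.
Lowest frequency is 4.4 at codon 3.

3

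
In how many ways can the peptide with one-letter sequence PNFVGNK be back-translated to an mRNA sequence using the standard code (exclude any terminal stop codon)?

1024

Pro: 4 codons.
Asn: 2 codons.
Phe: 2 codons.
Val: 4 codons.
Gly: 4 codons.
Asn: 2 codons.
Lys: 2 codons.
4 × 2 × 2 × 4 × 4 × 2 × 2 = 1024.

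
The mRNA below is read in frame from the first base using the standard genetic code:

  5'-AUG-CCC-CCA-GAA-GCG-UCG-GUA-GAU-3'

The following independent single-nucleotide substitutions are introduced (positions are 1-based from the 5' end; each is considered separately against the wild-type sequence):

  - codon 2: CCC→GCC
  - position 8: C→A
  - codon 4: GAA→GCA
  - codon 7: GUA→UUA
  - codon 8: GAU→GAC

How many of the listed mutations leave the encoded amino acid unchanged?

1

Codon 2: CCC (Pro) → GCC (Ala) — missense.
Codon 3: CCA (Pro) → CAA (Gln) — missense.
Codon 4: GAA (Glu) → GCA (Ala) — missense.
Codon 7: GUA (Val) → UUA (Leu) — missense.
Codon 8: GAU (Asp) → GAC (Asp) — synonymous.
Synonymous: 1 of 5.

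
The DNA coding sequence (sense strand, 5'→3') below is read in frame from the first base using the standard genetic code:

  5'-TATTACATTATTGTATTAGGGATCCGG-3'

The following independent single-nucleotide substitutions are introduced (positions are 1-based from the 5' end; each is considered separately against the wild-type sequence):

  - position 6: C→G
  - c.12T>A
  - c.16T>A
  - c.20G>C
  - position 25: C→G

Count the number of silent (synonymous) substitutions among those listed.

Codon 2: TAC (Tyr) → TAG (Stop) — nonsense.
Codon 4: ATT (Ile) → ATA (Ile) — synonymous.
Codon 6: TTA (Leu) → ATA (Ile) — missense.
Codon 7: GGG (Gly) → GCG (Ala) — missense.
Codon 9: CGG (Arg) → GGG (Gly) — missense.
Synonymous: 1 of 5.

1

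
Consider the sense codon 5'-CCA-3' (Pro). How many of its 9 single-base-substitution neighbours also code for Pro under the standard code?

Position 1: none → 0 synonymous.
Position 2: none → 0 synonymous.
Position 3: CCU, CCC, CCG → 3 synonymous.
Total: 0 + 0 + 3 = 3.

3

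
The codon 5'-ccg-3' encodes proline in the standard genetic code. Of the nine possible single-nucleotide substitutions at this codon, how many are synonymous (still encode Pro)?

Position 1: none → 0 synonymous.
Position 2: none → 0 synonymous.
Position 3: CCU, CCC, CCA → 3 synonymous.
Total: 0 + 0 + 3 = 3.

3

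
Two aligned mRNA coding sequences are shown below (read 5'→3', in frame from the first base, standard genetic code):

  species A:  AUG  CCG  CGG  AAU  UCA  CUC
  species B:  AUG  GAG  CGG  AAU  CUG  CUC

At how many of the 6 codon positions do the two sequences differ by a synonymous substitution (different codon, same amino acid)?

Codon 1: AUG Met / AUG Met — identical.
Codon 2: CCG Pro / GAG Glu — nonsynonymous.
Codon 3: CGG Arg / CGG Arg — identical.
Codon 4: AAU Asn / AAU Asn — identical.
Codon 5: UCA Ser / CUG Leu — nonsynonymous.
Codon 6: CUC Leu / CUC Leu — identical.
Synonymous differences: 0.

0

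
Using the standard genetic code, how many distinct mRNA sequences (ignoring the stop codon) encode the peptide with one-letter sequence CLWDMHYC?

192

Cys: 2 codons.
Leu: 6 codons.
Trp: 1 codon.
Asp: 2 codons.
Met: 1 codon.
His: 2 codons.
Tyr: 2 codons.
Cys: 2 codons.
2 × 6 × 1 × 2 × 1 × 2 × 2 × 2 = 192.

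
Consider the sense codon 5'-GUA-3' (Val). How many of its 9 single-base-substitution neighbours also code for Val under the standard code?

Position 1: none → 0 synonymous.
Position 2: none → 0 synonymous.
Position 3: GUU, GUC, GUG → 3 synonymous.
Total: 0 + 0 + 3 = 3.

3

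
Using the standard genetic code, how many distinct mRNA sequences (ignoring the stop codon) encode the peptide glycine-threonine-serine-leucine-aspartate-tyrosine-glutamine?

4608

Gly: 4 codons.
Thr: 4 codons.
Ser: 6 codons.
Leu: 6 codons.
Asp: 2 codons.
Tyr: 2 codons.
Gln: 2 codons.
4 × 4 × 6 × 6 × 2 × 2 × 2 = 4608.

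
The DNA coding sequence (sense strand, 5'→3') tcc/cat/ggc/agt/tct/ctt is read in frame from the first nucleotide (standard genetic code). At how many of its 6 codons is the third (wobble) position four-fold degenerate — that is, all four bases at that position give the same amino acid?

4

Codon 1 TCC (Ser): third position 4-fold.
Codon 2 CAT (His): third position 2-fold.
Codon 3 GGC (Gly): third position 4-fold.
Codon 4 AGT (Ser): third position 2-fold.
Codon 5 TCT (Ser): third position 4-fold.
Codon 6 CTT (Leu): third position 4-fold.
Four-fold degenerate third positions: 4.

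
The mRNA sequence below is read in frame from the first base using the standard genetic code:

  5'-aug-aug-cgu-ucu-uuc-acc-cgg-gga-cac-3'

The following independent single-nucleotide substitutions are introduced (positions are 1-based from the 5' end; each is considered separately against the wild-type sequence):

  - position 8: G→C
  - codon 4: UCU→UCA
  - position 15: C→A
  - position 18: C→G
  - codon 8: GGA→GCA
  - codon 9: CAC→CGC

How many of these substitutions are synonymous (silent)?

Codon 3: CGU (Arg) → CCU (Pro) — missense.
Codon 4: UCU (Ser) → UCA (Ser) — synonymous.
Codon 5: UUC (Phe) → UUA (Leu) — missense.
Codon 6: ACC (Thr) → ACG (Thr) — synonymous.
Codon 8: GGA (Gly) → GCA (Ala) — missense.
Codon 9: CAC (His) → CGC (Arg) — missense.
Synonymous: 2 of 6.

2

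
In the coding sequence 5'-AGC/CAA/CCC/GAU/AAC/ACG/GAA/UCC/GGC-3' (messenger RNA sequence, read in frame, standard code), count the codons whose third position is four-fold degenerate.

4

Codon 1 AGC (Ser): third position 2-fold.
Codon 2 CAA (Gln): third position 2-fold.
Codon 3 CCC (Pro): third position 4-fold.
Codon 4 GAU (Asp): third position 2-fold.
Codon 5 AAC (Asn): third position 2-fold.
Codon 6 ACG (Thr): third position 4-fold.
Codon 7 GAA (Glu): third position 2-fold.
Codon 8 UCC (Ser): third position 4-fold.
Codon 9 GGC (Gly): third position 4-fold.
Four-fold degenerate third positions: 4.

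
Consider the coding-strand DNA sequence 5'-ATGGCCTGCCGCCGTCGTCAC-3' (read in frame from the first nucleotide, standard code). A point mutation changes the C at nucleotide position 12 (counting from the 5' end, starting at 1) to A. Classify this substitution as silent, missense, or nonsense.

silent

Position 12 falls in codon 4: CGC → Arg.
After the substitution the codon is CGA → Arg.
Both encode Arg, so the change is synonymous.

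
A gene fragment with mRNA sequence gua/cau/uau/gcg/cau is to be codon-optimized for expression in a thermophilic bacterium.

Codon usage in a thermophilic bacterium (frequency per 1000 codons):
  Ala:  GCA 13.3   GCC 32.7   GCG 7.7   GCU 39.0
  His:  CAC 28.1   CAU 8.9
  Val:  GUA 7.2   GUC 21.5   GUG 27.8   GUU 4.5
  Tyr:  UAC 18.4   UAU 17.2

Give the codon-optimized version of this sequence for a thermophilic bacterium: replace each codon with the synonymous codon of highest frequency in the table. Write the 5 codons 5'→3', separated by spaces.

GUG CAC UAC GCU CAC

Codon 1 (Val): best is GUG at 27.8.
Codon 2 (His): best is CAC at 28.1.
Codon 3 (Tyr): best is UAC at 18.4.
Codon 4 (Ala): best is GCU at 39.0.
Codon 5 (His): best is CAC at 28.1.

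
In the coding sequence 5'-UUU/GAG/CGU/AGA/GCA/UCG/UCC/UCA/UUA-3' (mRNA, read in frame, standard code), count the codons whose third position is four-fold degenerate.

Codon 1 UUU (Phe): third position 2-fold.
Codon 2 GAG (Glu): third position 2-fold.
Codon 3 CGU (Arg): third position 4-fold.
Codon 4 AGA (Arg): third position 2-fold.
Codon 5 GCA (Ala): third position 4-fold.
Codon 6 UCG (Ser): third position 4-fold.
Codon 7 UCC (Ser): third position 4-fold.
Codon 8 UCA (Ser): third position 4-fold.
Codon 9 UUA (Leu): third position 2-fold.
Four-fold degenerate third positions: 5.

5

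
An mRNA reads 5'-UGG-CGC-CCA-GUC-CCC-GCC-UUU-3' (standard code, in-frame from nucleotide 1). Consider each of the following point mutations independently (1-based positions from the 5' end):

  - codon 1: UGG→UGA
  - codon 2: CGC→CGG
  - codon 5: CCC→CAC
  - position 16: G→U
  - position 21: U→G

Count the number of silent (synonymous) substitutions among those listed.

Codon 1: UGG (Trp) → UGA (Stop) — nonsense.
Codon 2: CGC (Arg) → CGG (Arg) — synonymous.
Codon 5: CCC (Pro) → CAC (His) — missense.
Codon 6: GCC (Ala) → UCC (Ser) — missense.
Codon 7: UUU (Phe) → UUG (Leu) — missense.
Synonymous: 1 of 5.

1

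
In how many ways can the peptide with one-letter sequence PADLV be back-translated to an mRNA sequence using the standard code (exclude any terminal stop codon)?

768

Pro: 4 codons.
Ala: 4 codons.
Asp: 2 codons.
Leu: 6 codons.
Val: 4 codons.
4 × 4 × 2 × 6 × 4 = 768.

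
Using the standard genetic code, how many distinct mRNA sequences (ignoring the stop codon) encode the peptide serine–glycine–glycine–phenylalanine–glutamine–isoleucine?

1152

Ser: 6 codons.
Gly: 4 codons.
Gly: 4 codons.
Phe: 2 codons.
Gln: 2 codons.
Ile: 3 codons.
6 × 4 × 4 × 2 × 2 × 3 = 1152.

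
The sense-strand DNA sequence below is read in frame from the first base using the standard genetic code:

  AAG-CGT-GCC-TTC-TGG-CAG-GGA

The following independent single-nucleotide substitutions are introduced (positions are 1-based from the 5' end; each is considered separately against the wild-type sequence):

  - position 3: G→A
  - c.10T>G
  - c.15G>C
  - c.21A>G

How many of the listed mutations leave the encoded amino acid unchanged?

2

Codon 1: AAG (Lys) → AAA (Lys) — synonymous.
Codon 4: TTC (Phe) → GTC (Val) — missense.
Codon 5: TGG (Trp) → TGC (Cys) — missense.
Codon 7: GGA (Gly) → GGG (Gly) — synonymous.
Synonymous: 2 of 4.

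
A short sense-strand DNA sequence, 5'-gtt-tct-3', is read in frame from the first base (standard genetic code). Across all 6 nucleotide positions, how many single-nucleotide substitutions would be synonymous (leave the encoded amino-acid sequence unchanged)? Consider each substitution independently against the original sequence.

Codon 1 (GTT, Val): 3 synonymous substitutions.
Codon 2 (TCT, Ser): 3 synonymous substitutions.
Total: 3 + 3 = 6.

6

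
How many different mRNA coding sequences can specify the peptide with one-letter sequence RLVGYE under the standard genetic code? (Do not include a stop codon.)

Arg: 6 codons.
Leu: 6 codons.
Val: 4 codons.
Gly: 4 codons.
Tyr: 2 codons.
Glu: 2 codons.
6 × 6 × 4 × 4 × 2 × 2 = 2304.

2304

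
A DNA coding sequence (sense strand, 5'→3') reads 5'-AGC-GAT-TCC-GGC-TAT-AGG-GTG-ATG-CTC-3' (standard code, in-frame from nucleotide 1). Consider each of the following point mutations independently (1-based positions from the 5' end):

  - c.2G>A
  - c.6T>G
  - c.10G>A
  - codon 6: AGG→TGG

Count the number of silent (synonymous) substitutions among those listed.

0

Codon 1: AGC (Ser) → AAC (Asn) — missense.
Codon 2: GAT (Asp) → GAG (Glu) — missense.
Codon 4: GGC (Gly) → AGC (Ser) — missense.
Codon 6: AGG (Arg) → TGG (Trp) — missense.
Synonymous: 0 of 4.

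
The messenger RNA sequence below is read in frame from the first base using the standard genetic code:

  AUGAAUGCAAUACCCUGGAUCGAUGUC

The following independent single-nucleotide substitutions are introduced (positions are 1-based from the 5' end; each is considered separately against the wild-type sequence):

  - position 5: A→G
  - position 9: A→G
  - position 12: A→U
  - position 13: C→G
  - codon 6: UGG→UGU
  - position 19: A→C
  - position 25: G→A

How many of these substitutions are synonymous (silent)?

2

Codon 2: AAU (Asn) → AGU (Ser) — missense.
Codon 3: GCA (Ala) → GCG (Ala) — synonymous.
Codon 4: AUA (Ile) → AUU (Ile) — synonymous.
Codon 5: CCC (Pro) → GCC (Ala) — missense.
Codon 6: UGG (Trp) → UGU (Cys) — missense.
Codon 7: AUC (Ile) → CUC (Leu) — missense.
Codon 9: GUC (Val) → AUC (Ile) — missense.
Synonymous: 2 of 7.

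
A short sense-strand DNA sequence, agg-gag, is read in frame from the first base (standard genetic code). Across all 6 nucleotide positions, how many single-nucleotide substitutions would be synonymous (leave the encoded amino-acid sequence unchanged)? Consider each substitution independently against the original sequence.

Codon 1 (AGG, Arg): 2 synonymous substitutions.
Codon 2 (GAG, Glu): 1 synonymous substitution.
Total: 2 + 1 = 3.

3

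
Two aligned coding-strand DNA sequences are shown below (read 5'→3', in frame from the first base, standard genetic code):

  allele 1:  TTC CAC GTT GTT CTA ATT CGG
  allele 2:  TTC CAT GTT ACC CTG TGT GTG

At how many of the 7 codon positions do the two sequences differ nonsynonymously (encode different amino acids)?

Codon 1: TTC Phe / TTC Phe — identical.
Codon 2: CAC His / CAT His — synonymous.
Codon 3: GTT Val / GTT Val — identical.
Codon 4: GTT Val / ACC Thr — nonsynonymous.
Codon 5: CTA Leu / CTG Leu — synonymous.
Codon 6: ATT Ile / TGT Cys — nonsynonymous.
Codon 7: CGG Arg / GTG Val — nonsynonymous.
Nonsynonymous differences: 3.

3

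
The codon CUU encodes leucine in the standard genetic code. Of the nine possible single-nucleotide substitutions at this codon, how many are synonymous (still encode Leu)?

Position 1: none → 0 synonymous.
Position 2: none → 0 synonymous.
Position 3: CUC, CUA, CUG → 3 synonymous.
Total: 0 + 0 + 3 = 3.

3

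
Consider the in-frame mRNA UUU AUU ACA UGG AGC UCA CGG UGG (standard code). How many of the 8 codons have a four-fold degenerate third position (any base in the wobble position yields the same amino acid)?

Codon 1 UUU (Phe): third position 2-fold.
Codon 2 AUU (Ile): third position 3-fold.
Codon 3 ACA (Thr): third position 4-fold.
Codon 4 UGG (Trp): third position 1-fold.
Codon 5 AGC (Ser): third position 2-fold.
Codon 6 UCA (Ser): third position 4-fold.
Codon 7 CGG (Arg): third position 4-fold.
Codon 8 UGG (Trp): third position 1-fold.
Four-fold degenerate third positions: 3.

3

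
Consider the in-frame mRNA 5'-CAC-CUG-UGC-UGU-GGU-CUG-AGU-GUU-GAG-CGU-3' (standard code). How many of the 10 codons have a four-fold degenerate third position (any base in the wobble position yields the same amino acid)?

Codon 1 CAC (His): third position 2-fold.
Codon 2 CUG (Leu): third position 4-fold.
Codon 3 UGC (Cys): third position 2-fold.
Codon 4 UGU (Cys): third position 2-fold.
Codon 5 GGU (Gly): third position 4-fold.
Codon 6 CUG (Leu): third position 4-fold.
Codon 7 AGU (Ser): third position 2-fold.
Codon 8 GUU (Val): third position 4-fold.
Codon 9 GAG (Glu): third position 2-fold.
Codon 10 CGU (Arg): third position 4-fold.
Four-fold degenerate third positions: 5.

5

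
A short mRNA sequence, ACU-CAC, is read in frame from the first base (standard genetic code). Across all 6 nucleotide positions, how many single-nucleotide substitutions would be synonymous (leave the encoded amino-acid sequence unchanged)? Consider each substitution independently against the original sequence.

4

Codon 1 (ACU, Thr): 3 synonymous substitutions.
Codon 2 (CAC, His): 1 synonymous substitution.
Total: 3 + 1 = 4.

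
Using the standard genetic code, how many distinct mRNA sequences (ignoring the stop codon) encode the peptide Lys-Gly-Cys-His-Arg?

Lys: 2 codons.
Gly: 4 codons.
Cys: 2 codons.
His: 2 codons.
Arg: 6 codons.
2 × 4 × 2 × 2 × 6 = 192.

192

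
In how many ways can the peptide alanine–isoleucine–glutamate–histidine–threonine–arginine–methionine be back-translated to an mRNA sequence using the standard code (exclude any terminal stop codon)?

Ala: 4 codons.
Ile: 3 codons.
Glu: 2 codons.
His: 2 codons.
Thr: 4 codons.
Arg: 6 codons.
Met: 1 codon.
4 × 3 × 2 × 2 × 4 × 6 × 1 = 1152.

1152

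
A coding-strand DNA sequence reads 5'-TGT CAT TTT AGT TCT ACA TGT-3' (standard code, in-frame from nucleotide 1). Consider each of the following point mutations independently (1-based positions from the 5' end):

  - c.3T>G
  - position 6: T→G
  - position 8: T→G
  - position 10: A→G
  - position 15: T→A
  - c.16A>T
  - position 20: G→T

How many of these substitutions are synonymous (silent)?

1

Codon 1: TGT (Cys) → TGG (Trp) — missense.
Codon 2: CAT (His) → CAG (Gln) — missense.
Codon 3: TTT (Phe) → TGT (Cys) — missense.
Codon 4: AGT (Ser) → GGT (Gly) — missense.
Codon 5: TCT (Ser) → TCA (Ser) — synonymous.
Codon 6: ACA (Thr) → TCA (Ser) — missense.
Codon 7: TGT (Cys) → TTT (Phe) — missense.
Synonymous: 1 of 7.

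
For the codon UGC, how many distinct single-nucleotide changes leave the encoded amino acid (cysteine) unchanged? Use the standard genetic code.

1

Position 1: none → 0 synonymous.
Position 2: none → 0 synonymous.
Position 3: UGU → 1 synonymous.
Total: 0 + 0 + 1 = 1.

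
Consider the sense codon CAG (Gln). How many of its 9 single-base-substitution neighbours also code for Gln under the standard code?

1

Position 1: none → 0 synonymous.
Position 2: none → 0 synonymous.
Position 3: CAA → 1 synonymous.
Total: 0 + 0 + 1 = 1.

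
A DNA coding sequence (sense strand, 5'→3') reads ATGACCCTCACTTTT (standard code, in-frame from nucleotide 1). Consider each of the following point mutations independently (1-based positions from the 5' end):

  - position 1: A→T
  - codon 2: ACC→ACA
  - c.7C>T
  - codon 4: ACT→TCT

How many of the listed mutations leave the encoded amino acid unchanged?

1

Codon 1: ATG (Met) → TTG (Leu) — missense.
Codon 2: ACC (Thr) → ACA (Thr) — synonymous.
Codon 3: CTC (Leu) → TTC (Phe) — missense.
Codon 4: ACT (Thr) → TCT (Ser) — missense.
Synonymous: 1 of 4.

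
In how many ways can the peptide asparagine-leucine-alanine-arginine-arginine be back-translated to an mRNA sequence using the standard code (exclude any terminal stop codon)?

1728

Asn: 2 codons.
Leu: 6 codons.
Ala: 4 codons.
Arg: 6 codons.
Arg: 6 codons.
2 × 6 × 4 × 6 × 6 = 1728.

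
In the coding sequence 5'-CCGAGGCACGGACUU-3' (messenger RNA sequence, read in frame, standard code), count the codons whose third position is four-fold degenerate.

3

Codon 1 CCG (Pro): third position 4-fold.
Codon 2 AGG (Arg): third position 2-fold.
Codon 3 CAC (His): third position 2-fold.
Codon 4 GGA (Gly): third position 4-fold.
Codon 5 CUU (Leu): third position 4-fold.
Four-fold degenerate third positions: 3.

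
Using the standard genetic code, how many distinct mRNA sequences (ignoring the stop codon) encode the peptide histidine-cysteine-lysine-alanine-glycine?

His: 2 codons.
Cys: 2 codons.
Lys: 2 codons.
Ala: 4 codons.
Gly: 4 codons.
2 × 2 × 2 × 4 × 4 = 128.

128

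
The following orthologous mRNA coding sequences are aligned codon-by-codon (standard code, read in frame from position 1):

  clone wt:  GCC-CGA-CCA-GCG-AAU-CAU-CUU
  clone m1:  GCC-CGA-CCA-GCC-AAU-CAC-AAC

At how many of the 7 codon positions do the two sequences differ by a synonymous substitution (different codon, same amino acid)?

Codon 1: GCC Ala / GCC Ala — identical.
Codon 2: CGA Arg / CGA Arg — identical.
Codon 3: CCA Pro / CCA Pro — identical.
Codon 4: GCG Ala / GCC Ala — synonymous.
Codon 5: AAU Asn / AAU Asn — identical.
Codon 6: CAU His / CAC His — synonymous.
Codon 7: CUU Leu / AAC Asn — nonsynonymous.
Synonymous differences: 2.

2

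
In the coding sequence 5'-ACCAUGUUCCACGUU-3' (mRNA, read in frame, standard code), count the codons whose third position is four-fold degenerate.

2

Codon 1 ACC (Thr): third position 4-fold.
Codon 2 AUG (Met): third position 1-fold.
Codon 3 UUC (Phe): third position 2-fold.
Codon 4 CAC (His): third position 2-fold.
Codon 5 GUU (Val): third position 4-fold.
Four-fold degenerate third positions: 2.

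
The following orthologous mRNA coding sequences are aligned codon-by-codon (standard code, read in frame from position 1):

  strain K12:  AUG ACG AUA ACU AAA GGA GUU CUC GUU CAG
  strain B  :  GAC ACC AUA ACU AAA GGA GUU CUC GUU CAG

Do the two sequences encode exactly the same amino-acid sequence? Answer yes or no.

Codon 1: AUG Met / GAC Asp — nonsynonymous.
Codon 2: ACG Thr / ACC Thr — synonymous.
Codon 3: AUA Ile / AUA Ile — identical.
Codon 4: ACU Thr / ACU Thr — identical.
Codon 5: AAA Lys / AAA Lys — identical.
Codon 6: GGA Gly / GGA Gly — identical.
Codon 7: GUU Val / GUU Val — identical.
Codon 8: CUC Leu / CUC Leu — identical.
Codon 9: GUU Val / GUU Val — identical.
Codon 10: CAG Gln / CAG Gln — identical.
Nonsynonymous differences: 1 → different protein.

no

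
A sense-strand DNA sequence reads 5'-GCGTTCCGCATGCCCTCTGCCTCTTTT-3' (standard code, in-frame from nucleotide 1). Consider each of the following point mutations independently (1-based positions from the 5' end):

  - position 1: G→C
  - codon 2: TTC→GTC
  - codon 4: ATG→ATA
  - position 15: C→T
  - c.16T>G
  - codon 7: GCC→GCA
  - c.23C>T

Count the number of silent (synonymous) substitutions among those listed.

2

Codon 1: GCG (Ala) → CCG (Pro) — missense.
Codon 2: TTC (Phe) → GTC (Val) — missense.
Codon 4: ATG (Met) → ATA (Ile) — missense.
Codon 5: CCC (Pro) → CCT (Pro) — synonymous.
Codon 6: TCT (Ser) → GCT (Ala) — missense.
Codon 7: GCC (Ala) → GCA (Ala) — synonymous.
Codon 8: TCT (Ser) → TTT (Phe) — missense.
Synonymous: 2 of 7.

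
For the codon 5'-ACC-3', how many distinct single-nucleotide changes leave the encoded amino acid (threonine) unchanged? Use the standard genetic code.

3

Position 1: none → 0 synonymous.
Position 2: none → 0 synonymous.
Position 3: ACU, ACA, ACG → 3 synonymous.
Total: 0 + 0 + 3 = 3.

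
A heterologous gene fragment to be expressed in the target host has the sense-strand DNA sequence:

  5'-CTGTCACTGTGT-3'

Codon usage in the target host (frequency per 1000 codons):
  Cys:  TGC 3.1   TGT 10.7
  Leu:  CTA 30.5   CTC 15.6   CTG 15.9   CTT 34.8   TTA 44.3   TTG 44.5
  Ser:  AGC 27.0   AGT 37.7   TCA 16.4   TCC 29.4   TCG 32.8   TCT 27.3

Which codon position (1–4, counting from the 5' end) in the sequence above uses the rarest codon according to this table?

4

Codon 1 CTG (Leu): 15.9 per 1000.
Codon 2 TCA (Ser): 16.4 per 1000.
Codon 3 CTG (Leu): 15.9 per 1000.
Codon 4 TGT (Cys): 10.7 per 1000.
Lowest frequency is 10.7 at codon 4.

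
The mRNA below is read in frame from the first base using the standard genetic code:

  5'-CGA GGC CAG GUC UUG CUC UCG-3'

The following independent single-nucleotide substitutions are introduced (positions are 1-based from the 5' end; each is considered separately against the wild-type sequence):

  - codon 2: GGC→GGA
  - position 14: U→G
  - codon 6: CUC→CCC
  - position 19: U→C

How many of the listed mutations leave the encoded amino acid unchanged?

Codon 2: GGC (Gly) → GGA (Gly) — synonymous.
Codon 5: UUG (Leu) → UGG (Trp) — missense.
Codon 6: CUC (Leu) → CCC (Pro) — missense.
Codon 7: UCG (Ser) → CCG (Pro) — missense.
Synonymous: 1 of 4.

1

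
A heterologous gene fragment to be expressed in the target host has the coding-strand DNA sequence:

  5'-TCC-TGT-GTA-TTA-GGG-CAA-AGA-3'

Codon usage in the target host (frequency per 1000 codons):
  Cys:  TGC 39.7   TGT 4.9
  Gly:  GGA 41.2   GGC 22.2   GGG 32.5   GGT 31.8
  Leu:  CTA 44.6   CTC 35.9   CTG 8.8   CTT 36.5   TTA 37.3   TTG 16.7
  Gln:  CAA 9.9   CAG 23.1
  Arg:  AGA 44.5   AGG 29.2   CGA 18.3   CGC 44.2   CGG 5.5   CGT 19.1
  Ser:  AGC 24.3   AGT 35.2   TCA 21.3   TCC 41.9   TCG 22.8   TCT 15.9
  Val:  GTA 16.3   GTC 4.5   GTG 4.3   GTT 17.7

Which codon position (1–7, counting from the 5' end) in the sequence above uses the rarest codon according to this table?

Codon 1 TCC (Ser): 41.9 per 1000.
Codon 2 TGT (Cys): 4.9 per 1000.
Codon 3 GTA (Val): 16.3 per 1000.
Codon 4 TTA (Leu): 37.3 per 1000.
Codon 5 GGG (Gly): 32.5 per 1000.
Codon 6 CAA (Gln): 9.9 per 1000.
Codon 7 AGA (Arg): 44.5 per 1000.
Lowest frequency is 4.9 at codon 2.

2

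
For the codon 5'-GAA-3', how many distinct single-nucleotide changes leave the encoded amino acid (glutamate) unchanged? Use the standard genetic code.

1

Position 1: none → 0 synonymous.
Position 2: none → 0 synonymous.
Position 3: GAG → 1 synonymous.
Total: 0 + 0 + 1 = 1.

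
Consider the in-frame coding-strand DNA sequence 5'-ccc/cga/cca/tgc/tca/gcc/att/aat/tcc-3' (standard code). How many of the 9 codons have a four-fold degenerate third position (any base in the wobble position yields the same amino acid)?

Codon 1 CCC (Pro): third position 4-fold.
Codon 2 CGA (Arg): third position 4-fold.
Codon 3 CCA (Pro): third position 4-fold.
Codon 4 TGC (Cys): third position 2-fold.
Codon 5 TCA (Ser): third position 4-fold.
Codon 6 GCC (Ala): third position 4-fold.
Codon 7 ATT (Ile): third position 3-fold.
Codon 8 AAT (Asn): third position 2-fold.
Codon 9 TCC (Ser): third position 4-fold.
Four-fold degenerate third positions: 6.

6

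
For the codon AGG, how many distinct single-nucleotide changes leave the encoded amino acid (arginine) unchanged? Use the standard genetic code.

2

Position 1: CGG → 1 synonymous.
Position 2: none → 0 synonymous.
Position 3: AGA → 1 synonymous.
Total: 1 + 0 + 1 = 2.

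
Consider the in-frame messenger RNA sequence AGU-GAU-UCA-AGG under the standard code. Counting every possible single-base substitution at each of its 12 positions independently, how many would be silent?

Codon 1 (AGU, Ser): 1 synonymous substitution.
Codon 2 (GAU, Asp): 1 synonymous substitution.
Codon 3 (UCA, Ser): 3 synonymous substitutions.
Codon 4 (AGG, Arg): 2 synonymous substitutions.
Total: 1 + 1 + 3 + 2 = 7.

7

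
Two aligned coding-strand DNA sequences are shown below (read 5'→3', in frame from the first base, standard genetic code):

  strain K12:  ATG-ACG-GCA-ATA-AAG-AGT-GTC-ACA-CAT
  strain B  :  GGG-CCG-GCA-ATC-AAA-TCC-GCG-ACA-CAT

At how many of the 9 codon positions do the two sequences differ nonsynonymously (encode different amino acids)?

3

Codon 1: ATG Met / GGG Gly — nonsynonymous.
Codon 2: ACG Thr / CCG Pro — nonsynonymous.
Codon 3: GCA Ala / GCA Ala — identical.
Codon 4: ATA Ile / ATC Ile — synonymous.
Codon 5: AAG Lys / AAA Lys — synonymous.
Codon 6: AGT Ser / TCC Ser — synonymous.
Codon 7: GTC Val / GCG Ala — nonsynonymous.
Codon 8: ACA Thr / ACA Thr — identical.
Codon 9: CAT His / CAT His — identical.
Nonsynonymous differences: 3.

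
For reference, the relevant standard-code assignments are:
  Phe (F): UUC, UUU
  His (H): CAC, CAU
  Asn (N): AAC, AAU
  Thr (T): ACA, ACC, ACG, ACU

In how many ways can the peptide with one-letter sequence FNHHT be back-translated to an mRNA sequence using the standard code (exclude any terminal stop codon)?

64

Phe: 2 codons.
Asn: 2 codons.
His: 2 codons.
His: 2 codons.
Thr: 4 codons.
2 × 2 × 2 × 2 × 4 = 64.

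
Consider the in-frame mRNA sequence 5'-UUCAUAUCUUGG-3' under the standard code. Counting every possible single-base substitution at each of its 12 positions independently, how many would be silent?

6

Codon 1 (UUC, Phe): 1 synonymous substitution.
Codon 2 (AUA, Ile): 2 synonymous substitutions.
Codon 3 (UCU, Ser): 3 synonymous substitutions.
Codon 4 (UGG, Trp): 0 synonymous substitutions.
Total: 1 + 2 + 3 + 0 = 6.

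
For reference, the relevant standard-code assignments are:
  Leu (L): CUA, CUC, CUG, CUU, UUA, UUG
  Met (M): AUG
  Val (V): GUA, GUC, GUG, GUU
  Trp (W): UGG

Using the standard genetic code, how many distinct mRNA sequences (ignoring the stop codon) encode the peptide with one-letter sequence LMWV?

Leu: 6 codons.
Met: 1 codon.
Trp: 1 codon.
Val: 4 codons.
6 × 1 × 1 × 4 = 24.

24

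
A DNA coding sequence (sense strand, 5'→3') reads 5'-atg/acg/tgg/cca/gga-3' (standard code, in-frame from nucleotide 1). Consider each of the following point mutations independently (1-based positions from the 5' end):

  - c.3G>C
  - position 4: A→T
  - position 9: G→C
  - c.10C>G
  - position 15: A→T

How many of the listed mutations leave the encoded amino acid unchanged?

Codon 1: ATG (Met) → ATC (Ile) — missense.
Codon 2: ACG (Thr) → TCG (Ser) — missense.
Codon 3: TGG (Trp) → TGC (Cys) — missense.
Codon 4: CCA (Pro) → GCA (Ala) — missense.
Codon 5: GGA (Gly) → GGT (Gly) — synonymous.
Synonymous: 1 of 5.

1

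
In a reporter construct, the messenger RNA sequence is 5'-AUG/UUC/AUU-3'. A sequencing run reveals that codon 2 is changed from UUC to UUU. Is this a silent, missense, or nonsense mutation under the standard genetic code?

Position 6 falls in codon 2: UUC → Phe.
After the substitution the codon is UUU → Phe.
Both encode Phe, so the change is synonymous.

silent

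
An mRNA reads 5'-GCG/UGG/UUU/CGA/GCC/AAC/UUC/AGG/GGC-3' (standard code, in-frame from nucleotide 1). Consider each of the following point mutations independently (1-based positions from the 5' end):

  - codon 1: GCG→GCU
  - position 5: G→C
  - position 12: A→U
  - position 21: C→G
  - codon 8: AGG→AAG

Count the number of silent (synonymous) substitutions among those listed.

2

Codon 1: GCG (Ala) → GCU (Ala) — synonymous.
Codon 2: UGG (Trp) → UCG (Ser) — missense.
Codon 4: CGA (Arg) → CGU (Arg) — synonymous.
Codon 7: UUC (Phe) → UUG (Leu) — missense.
Codon 8: AGG (Arg) → AAG (Lys) — missense.
Synonymous: 2 of 5.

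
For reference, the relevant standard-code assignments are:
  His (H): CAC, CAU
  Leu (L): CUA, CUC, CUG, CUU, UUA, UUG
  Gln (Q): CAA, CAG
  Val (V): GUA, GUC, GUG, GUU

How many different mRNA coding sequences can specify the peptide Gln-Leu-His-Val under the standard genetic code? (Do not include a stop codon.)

96

Gln: 2 codons.
Leu: 6 codons.
His: 2 codons.
Val: 4 codons.
2 × 6 × 2 × 4 = 96.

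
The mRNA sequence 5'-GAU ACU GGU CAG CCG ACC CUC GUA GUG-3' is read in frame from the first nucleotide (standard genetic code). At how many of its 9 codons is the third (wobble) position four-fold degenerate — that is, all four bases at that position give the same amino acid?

Codon 1 GAU (Asp): third position 2-fold.
Codon 2 ACU (Thr): third position 4-fold.
Codon 3 GGU (Gly): third position 4-fold.
Codon 4 CAG (Gln): third position 2-fold.
Codon 5 CCG (Pro): third position 4-fold.
Codon 6 ACC (Thr): third position 4-fold.
Codon 7 CUC (Leu): third position 4-fold.
Codon 8 GUA (Val): third position 4-fold.
Codon 9 GUG (Val): third position 4-fold.
Four-fold degenerate third positions: 7.

7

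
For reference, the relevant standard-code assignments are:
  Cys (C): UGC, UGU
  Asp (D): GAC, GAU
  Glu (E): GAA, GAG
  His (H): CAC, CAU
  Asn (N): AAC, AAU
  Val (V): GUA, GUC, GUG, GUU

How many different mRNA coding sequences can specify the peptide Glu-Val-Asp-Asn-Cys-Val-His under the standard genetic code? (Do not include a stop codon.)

Glu: 2 codons.
Val: 4 codons.
Asp: 2 codons.
Asn: 2 codons.
Cys: 2 codons.
Val: 4 codons.
His: 2 codons.
2 × 4 × 2 × 2 × 2 × 4 × 2 = 512.

512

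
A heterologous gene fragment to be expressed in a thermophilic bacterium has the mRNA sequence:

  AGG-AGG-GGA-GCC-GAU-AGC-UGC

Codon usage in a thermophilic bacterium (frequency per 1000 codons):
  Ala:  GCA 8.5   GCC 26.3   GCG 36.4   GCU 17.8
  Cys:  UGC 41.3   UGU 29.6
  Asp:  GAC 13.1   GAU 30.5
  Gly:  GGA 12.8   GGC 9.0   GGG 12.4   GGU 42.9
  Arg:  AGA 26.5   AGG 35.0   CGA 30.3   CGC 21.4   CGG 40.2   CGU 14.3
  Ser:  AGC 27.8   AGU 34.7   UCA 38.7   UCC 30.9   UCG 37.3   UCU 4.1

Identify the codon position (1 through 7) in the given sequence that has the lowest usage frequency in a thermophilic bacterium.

3

Codon 1 AGG (Arg): 35.0 per 1000.
Codon 2 AGG (Arg): 35.0 per 1000.
Codon 3 GGA (Gly): 12.8 per 1000.
Codon 4 GCC (Ala): 26.3 per 1000.
Codon 5 GAU (Asp): 30.5 per 1000.
Codon 6 AGC (Ser): 27.8 per 1000.
Codon 7 UGC (Cys): 41.3 per 1000.
Lowest frequency is 12.8 at codon 3.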